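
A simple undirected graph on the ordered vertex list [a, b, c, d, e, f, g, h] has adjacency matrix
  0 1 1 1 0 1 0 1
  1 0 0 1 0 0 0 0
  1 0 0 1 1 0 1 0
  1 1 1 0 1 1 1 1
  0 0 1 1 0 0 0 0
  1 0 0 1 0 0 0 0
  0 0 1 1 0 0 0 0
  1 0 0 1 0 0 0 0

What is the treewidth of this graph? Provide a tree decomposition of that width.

Treewidth 2.
Bags: B1 = {a, d, f}  B2 = {a, d, h}  B3 = {a, c, d}  B4 = {c, d, e}  B5 = {c, d, g}  B6 = {a, b, d}
Tree: B1–B2, B2–B3, B3–B4, B4–B5, B3–B6

Each bag holds 3 vertices, so the decomposition has width 2, which upper-bounds the treewidth. For the lower bound, the 3 vertices {c, d, g} are pairwise adjacent, and any tree decomposition puts a clique entirely inside one bag — forcing width ≥ 2. Combining the bounds, tw(G) = 2.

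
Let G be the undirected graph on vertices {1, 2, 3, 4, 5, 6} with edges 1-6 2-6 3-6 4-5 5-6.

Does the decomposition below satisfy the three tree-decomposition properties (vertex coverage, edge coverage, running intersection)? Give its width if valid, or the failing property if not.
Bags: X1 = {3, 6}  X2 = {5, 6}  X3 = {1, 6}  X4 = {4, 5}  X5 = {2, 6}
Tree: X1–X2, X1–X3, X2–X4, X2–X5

Yes; width 1.

Vertex coverage: the bags together contain {1, 2, 3, 4, 5, 6}, the full vertex set. Edge coverage: each edge of G has both endpoints in at least one bag. Running intersection: for every vertex, the bags containing it form a connected subtree. All three properties hold, so this is a valid tree decomposition of width max|bag| − 1 = 1, and hence tw(G) ≤ 1.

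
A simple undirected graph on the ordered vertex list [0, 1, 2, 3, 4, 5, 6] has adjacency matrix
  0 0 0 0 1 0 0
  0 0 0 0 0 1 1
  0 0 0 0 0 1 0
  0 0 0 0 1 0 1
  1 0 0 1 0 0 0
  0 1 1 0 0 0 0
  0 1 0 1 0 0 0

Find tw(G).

1

A width-1 tree decomposition is:
Bags: B1 = {0, 4}  B2 = {3, 4}  B3 = {3, 6}  B4 = {1, 6}  B5 = {1, 5}  B6 = {2, 5}
Tree: B1–B2, B2–B3, B3–B4, B4–B5, B5–B6
The largest bag has 2 vertices, giving width 1; this decomposition certifies tw(G) ≤ 1. Since G has at least one edge (e.g. 0–4), it is not an edgeless graph, so tw(G) ≥ 1. Therefore the treewidth is 1.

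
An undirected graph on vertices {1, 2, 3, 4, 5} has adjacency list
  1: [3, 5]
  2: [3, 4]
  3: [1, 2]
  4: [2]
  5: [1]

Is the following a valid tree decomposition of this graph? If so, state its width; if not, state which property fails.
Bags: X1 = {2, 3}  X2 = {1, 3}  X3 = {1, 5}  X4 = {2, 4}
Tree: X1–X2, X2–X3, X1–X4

Checking the three conditions: (i) the bags cover all of {1, 2, 3, 4, 5}; (ii) for each edge, some bag contains both endpoints; (iii) the bags containing any fixed vertex form a subtree. All hold, so the decomposition is valid with width 2 − 1 = 1.

Yes; width 1.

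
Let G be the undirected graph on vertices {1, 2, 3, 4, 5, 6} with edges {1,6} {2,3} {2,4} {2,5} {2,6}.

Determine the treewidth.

A width-1 tree decomposition is:
Bags: B1 = {2, 3}  B2 = {2, 6}  B3 = {2, 4}  B4 = {1, 6}  B5 = {2, 5}
Tree: B1–B2, B1–B3, B2–B4, B1–B5
Each bag holds 2 vertices, so the decomposition has width 1, which upper-bounds the treewidth. Any graph with an edge has treewidth ≥ 1, and G has the edge 2–3. Combining the bounds, tw(G) = 1.

1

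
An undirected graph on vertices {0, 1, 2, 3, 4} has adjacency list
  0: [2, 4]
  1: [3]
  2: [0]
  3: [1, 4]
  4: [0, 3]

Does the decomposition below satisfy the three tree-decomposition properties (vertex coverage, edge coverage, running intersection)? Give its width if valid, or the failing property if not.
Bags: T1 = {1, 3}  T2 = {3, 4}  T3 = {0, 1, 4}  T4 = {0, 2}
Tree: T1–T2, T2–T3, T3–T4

No — bags containing vertex 1 are not connected in the tree.

A tree decomposition must satisfy three properties: every vertex lies in some bag; for every edge, both endpoints lie together in some bag; and for every vertex, the bags containing it form a connected subtree. Here bags containing vertex 1 are not connected in the tree, so the decomposition is invalid.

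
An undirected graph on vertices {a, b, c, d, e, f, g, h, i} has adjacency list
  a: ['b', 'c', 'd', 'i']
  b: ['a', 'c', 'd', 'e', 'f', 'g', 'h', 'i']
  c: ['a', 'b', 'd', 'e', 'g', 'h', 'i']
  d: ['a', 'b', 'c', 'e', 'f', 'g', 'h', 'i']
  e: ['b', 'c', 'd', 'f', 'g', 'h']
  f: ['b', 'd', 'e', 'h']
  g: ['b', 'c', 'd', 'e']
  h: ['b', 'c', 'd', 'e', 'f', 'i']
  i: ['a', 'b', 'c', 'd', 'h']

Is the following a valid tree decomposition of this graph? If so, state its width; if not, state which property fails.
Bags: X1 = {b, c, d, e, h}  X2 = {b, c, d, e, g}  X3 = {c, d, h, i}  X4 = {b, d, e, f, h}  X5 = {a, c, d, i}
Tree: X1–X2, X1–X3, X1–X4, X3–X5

A tree decomposition must satisfy three properties: every vertex lies in some bag; for every edge, both endpoints lie together in some bag; and for every vertex, the bags containing it form a connected subtree. Here edge (b,i) lies in no bag, so the decomposition is invalid.

No — edge (b,i) lies in no bag.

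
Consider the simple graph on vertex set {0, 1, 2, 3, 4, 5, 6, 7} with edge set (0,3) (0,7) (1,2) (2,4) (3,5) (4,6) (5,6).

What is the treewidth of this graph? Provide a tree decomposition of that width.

Treewidth 1.
One such decomposition:
Bags: B1 = {1, 2}  B2 = {2, 4}  B3 = {4, 6}  B4 = {5, 6}  B5 = {3, 5}  B6 = {0, 3}  B7 = {0, 7}
Tree: B1–B2, B2–B3, B3–B4, B4–B5, B5–B6, B6–B7

Every bag has size at most 2, so the width is 2 − 1 = 1 and tw(G) ≤ 1. Any graph with an edge has treewidth ≥ 1, and G has the edge 1–2. Therefore the treewidth is 1.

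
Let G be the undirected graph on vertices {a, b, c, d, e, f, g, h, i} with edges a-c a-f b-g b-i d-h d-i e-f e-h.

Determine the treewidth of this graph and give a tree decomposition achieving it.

Treewidth 1.
One such decomposition:
Bags: B1 = {b, g}  B2 = {b, i}  B3 = {d, i}  B4 = {d, h}  B5 = {e, h}  B6 = {e, f}  B7 = {a, f}  B8 = {a, c}
Tree: B1–B2, B2–B3, B3–B4, B4–B5, B5–B6, B6–B7, B7–B8

The largest bag has 2 vertices, giving width 1; this decomposition certifies tw(G) ≤ 1. G has an edge, so its treewidth is at least 1. Therefore the treewidth is 1.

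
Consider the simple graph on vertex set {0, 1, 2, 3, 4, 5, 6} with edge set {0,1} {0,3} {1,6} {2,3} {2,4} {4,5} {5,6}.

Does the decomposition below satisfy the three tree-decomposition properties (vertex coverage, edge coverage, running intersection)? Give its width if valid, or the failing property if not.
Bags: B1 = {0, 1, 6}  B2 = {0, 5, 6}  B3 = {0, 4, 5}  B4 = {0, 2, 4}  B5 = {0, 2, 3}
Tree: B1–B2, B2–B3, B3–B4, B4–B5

Yes; width 2.

Checking the three conditions: (i) the bags cover all of {0, 1, 2, 3, 4, 5, 6}; (ii) for each edge, some bag contains both endpoints; (iii) the bags containing any fixed vertex form a subtree. All hold, so the decomposition is valid with width 3 − 1 = 2.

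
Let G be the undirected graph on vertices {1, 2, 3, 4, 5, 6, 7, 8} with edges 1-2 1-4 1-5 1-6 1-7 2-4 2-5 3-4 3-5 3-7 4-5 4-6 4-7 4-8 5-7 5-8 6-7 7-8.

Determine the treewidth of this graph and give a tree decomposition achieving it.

Treewidth 3.
One such decomposition:
Bags: B1 = {1, 4, 5, 7}  B2 = {1, 4, 6, 7}  B3 = {4, 5, 7, 8}  B4 = {3, 4, 5, 7}  B5 = {1, 2, 4, 5}
Tree: B1–B2, B1–B3, B3–B4, B1–B5

Each bag holds 4 vertices, so the decomposition has width 3, which upper-bounds the treewidth. For the lower bound, the 4 vertices {1, 2, 4, 5} are pairwise adjacent, and any tree decomposition puts a clique entirely inside one bag — forcing width ≥ 3. Therefore the treewidth is 3.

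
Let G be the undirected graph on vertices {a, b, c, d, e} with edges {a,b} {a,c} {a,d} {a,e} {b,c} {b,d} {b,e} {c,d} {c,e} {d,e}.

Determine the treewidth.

A width-4 tree decomposition is:
Bags: B1 = {a, b, c, d, e}
Tree: (single bag)
A single bag containing all 5 vertices is trivially a valid decomposition of width 4. Conversely, {a, b, c, d, e} is a clique of size 5, and the vertices of any clique must share a bag in every tree decomposition; so some bag has ≥ 5 vertices and tw(G) ≥ 4. Hence tw(G) = 4 exactly.

4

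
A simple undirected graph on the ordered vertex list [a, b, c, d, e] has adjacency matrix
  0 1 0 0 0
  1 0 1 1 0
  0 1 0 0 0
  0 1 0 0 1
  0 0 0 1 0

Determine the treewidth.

1

A width-1 tree decomposition is:
Bags: B1 = {a, b}  B2 = {b, d}  B3 = {b, c}  B4 = {d, e}
Tree: B1–B2, B1–B3, B2–B4
The largest bag has 2 vertices, giving width 1; this decomposition certifies tw(G) ≤ 1. Any graph with an edge has treewidth ≥ 1, and G has the edge b–a. Therefore the treewidth is 1.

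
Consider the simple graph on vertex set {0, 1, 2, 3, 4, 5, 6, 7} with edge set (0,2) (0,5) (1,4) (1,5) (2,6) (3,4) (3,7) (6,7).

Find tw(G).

A width-2 tree decomposition is:
Bags: B1 = {0, 2, 6}  B2 = {0, 5, 6}  B3 = {1, 5, 6}  B4 = {1, 4, 6}  B5 = {3, 4, 6}  B6 = {3, 6, 7}
Tree: B1–B2, B2–B3, B3–B4, B4–B5, B5–B6
The largest bag has 3 vertices, giving width 2; this decomposition certifies tw(G) ≤ 2. For the lower bound, G contains the cycle 6–2–0–5–1–4–3–7–6, so G is not a forest; only forests have treewidth ≤ 1, hence tw(G) ≥ 2. Therefore the treewidth is 2.

2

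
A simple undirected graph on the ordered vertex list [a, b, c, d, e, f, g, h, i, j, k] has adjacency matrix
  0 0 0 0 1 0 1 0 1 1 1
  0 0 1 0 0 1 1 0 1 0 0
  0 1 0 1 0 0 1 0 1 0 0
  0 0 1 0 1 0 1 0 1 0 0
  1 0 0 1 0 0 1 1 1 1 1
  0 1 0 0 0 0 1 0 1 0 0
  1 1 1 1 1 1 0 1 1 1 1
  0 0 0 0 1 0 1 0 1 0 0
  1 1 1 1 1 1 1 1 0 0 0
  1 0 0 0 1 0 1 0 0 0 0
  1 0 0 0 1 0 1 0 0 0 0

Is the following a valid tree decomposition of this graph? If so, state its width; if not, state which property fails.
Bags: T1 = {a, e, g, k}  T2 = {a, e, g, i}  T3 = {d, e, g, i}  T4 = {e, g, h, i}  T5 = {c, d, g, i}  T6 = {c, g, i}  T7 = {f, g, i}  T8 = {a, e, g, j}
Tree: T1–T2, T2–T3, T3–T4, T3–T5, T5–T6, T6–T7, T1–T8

No — vertex b appears in no bag.

A tree decomposition must satisfy three properties: every vertex lies in some bag; for every edge, both endpoints lie together in some bag; and for every vertex, the bags containing it form a connected subtree. Here vertex b appears in no bag, so the decomposition is invalid.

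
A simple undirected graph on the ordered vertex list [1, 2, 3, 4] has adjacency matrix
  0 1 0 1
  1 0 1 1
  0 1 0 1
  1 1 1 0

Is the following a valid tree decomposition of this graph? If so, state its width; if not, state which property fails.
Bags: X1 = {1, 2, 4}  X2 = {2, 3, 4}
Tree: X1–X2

Yes; width 2.

Every vertex of G appears in some bag (union = {1, 2, 3, 4}); every edge is covered by a bag; and for each vertex v the set of bags containing v is connected in the bag tree. The decomposition is therefore valid. The largest bag has 3 vertices, so the width is 2.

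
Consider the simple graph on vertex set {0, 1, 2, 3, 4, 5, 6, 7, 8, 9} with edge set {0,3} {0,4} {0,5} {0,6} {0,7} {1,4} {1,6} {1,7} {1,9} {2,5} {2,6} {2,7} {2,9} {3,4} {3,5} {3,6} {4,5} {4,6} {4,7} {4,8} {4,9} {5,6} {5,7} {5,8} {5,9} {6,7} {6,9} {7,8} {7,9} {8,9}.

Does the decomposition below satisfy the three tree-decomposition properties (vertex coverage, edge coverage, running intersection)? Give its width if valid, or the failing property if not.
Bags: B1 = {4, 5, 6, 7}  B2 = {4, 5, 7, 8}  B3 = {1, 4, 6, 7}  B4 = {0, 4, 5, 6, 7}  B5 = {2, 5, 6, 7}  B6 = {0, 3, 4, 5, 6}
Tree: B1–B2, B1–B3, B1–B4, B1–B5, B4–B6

A tree decomposition must satisfy three properties: every vertex lies in some bag; for every edge, both endpoints lie together in some bag; and for every vertex, the bags containing it form a connected subtree. Here vertex 9 appears in no bag, so the decomposition is invalid.

No — vertex 9 appears in no bag.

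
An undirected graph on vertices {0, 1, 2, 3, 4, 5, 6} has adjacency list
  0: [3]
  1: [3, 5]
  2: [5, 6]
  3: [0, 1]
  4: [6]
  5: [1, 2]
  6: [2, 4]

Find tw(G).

A width-1 tree decomposition is:
Bags: B1 = {4, 6}  B2 = {2, 6}  B3 = {2, 5}  B4 = {1, 5}  B5 = {1, 3}  B6 = {0, 3}
Tree: B1–B2, B2–B3, B3–B4, B4–B5, B5–B6
The largest bag has 2 vertices, giving width 1; this decomposition certifies tw(G) ≤ 1. G has an edge, so its treewidth is at least 1. The upper and lower bounds meet at 1, so that is the treewidth.

1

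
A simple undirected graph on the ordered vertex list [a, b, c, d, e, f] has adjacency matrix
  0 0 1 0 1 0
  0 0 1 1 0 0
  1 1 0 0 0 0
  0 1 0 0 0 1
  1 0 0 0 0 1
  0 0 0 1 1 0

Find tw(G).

A width-2 tree decomposition is:
Bags: B1 = {a, c, e}  B2 = {c, e, f}  B3 = {c, d, f}  B4 = {b, c, d}
Tree: B1–B2, B2–B3, B3–B4
Each bag holds 3 vertices, so the decomposition has width 2, which upper-bounds the treewidth. Since c–a–e–f–d–b–c is a cycle in G, G is not acyclic. Forests are exactly the graphs of treewidth ≤ 1, so tw(G) ≥ 2. Hence tw(G) = 2 exactly.

2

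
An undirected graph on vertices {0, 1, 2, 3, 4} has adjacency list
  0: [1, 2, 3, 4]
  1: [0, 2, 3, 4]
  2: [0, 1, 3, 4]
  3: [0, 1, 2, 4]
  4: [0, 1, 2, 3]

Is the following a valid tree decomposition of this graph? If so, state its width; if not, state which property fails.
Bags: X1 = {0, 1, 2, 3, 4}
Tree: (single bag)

Every vertex of G appears in some bag (union = {0, 1, 2, 3, 4}); every edge is covered by a bag; and for each vertex v the set of bags containing v is connected in the bag tree. The decomposition is therefore valid. The largest bag has 5 vertices, so the width is 4.

Yes; width 4.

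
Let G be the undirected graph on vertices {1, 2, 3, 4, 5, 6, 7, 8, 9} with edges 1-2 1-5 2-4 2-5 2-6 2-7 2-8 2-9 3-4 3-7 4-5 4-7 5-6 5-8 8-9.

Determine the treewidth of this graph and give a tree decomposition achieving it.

The largest bag has 3 vertices, giving width 2; this decomposition certifies tw(G) ≤ 2. On the other hand G contains the 3-clique {2, 8, 9}. A clique must lie in a single bag of any decomposition, so no decomposition can have width below 2. Therefore the treewidth is 2.

Treewidth 2.
Bags: B1 = {2, 4, 5}  B2 = {2, 5, 6}  B3 = {2, 5, 8}  B4 = {2, 8, 9}  B5 = {2, 4, 7}  B6 = {3, 4, 7}  B7 = {1, 2, 5}
Tree: B1–B2, B1–B3, B3–B4, B1–B5, B5–B6, B1–B7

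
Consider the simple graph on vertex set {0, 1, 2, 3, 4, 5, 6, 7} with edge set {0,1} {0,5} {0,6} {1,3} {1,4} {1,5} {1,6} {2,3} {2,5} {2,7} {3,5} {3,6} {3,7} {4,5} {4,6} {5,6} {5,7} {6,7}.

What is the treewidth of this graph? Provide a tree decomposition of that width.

The largest bag has 4 vertices, giving width 3; this decomposition certifies tw(G) ≤ 3. Conversely, {2, 3, 5, 7} is a clique of size 4, and the vertices of any clique must share a bag in every tree decomposition; so some bag has ≥ 4 vertices and tw(G) ≥ 3. Hence tw(G) = 3 exactly.

Treewidth 3.
One such decomposition:
Bags: B1 = {1, 3, 5, 6}  B2 = {3, 5, 6, 7}  B3 = {0, 1, 5, 6}  B4 = {2, 3, 5, 7}  B5 = {1, 4, 5, 6}
Tree: B1–B2, B1–B3, B2–B4, B1–B5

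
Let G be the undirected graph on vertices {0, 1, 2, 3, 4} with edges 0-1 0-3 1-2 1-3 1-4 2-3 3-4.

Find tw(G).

2

A width-2 tree decomposition is:
Bags: B1 = {1, 3, 4}  B2 = {0, 1, 3}  B3 = {1, 2, 3}
Tree: B1–B2, B1–B3
The largest bag has 3 vertices, giving width 2; this decomposition certifies tw(G) ≤ 2. For the lower bound, the 3 vertices {0, 1, 3} are pairwise adjacent, and any tree decomposition puts a clique entirely inside one bag — forcing width ≥ 2. Combining the bounds, tw(G) = 2.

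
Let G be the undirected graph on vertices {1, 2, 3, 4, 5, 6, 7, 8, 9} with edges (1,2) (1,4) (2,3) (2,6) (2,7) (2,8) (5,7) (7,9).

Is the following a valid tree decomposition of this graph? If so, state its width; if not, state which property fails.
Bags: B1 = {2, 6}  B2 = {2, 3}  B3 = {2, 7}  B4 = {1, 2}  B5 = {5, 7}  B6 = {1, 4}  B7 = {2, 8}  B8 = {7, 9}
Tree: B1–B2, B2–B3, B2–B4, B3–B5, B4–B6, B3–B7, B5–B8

Yes; width 1.

Vertex coverage: the bags together contain {1, 2, 3, 4, 5, 6, 7, 8, 9}, the full vertex set. Edge coverage: each edge of G has both endpoints in at least one bag. Running intersection: for every vertex, the bags containing it form a connected subtree. All three properties hold, so this is a valid tree decomposition of width max|bag| − 1 = 1, and hence tw(G) ≤ 1.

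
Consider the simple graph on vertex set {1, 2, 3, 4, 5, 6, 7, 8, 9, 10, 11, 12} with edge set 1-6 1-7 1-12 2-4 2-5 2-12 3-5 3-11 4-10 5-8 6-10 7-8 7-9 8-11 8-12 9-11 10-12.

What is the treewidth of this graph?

3

A width-3 tree decomposition is:
Bags: B1 = {3, 7, 9, 11}  B2 = {3, 7, 8, 11}  B3 = {3, 5, 7, 8}  B4 = {1, 5, 7, 8}  B5 = {1, 5, 8, 12}  B6 = {1, 2, 5, 12}  B7 = {1, 2, 6, 12}  B8 = {2, 6, 10, 12}  B9 = {2, 4, 6, 10}
Tree: B1–B2, B2–B3, B3–B4, B4–B5, B5–B6, B6–B7, B7–B8, B8–B9
Each bag holds 4 vertices, so the decomposition has width 3, which upper-bounds the treewidth. For the lower bound: the 4 vertex sets {3,9,11}, {7}, {8}, {1,2,5,12} are disjoint, each induces a connected subgraph, and every pair is joined by at least one edge of G. Contracting each set to a single vertex therefore yields K_{4} as a minor, and since treewidth is minor-monotone, tw(G) ≥ tw(K_{4}) = 3. The upper and lower bounds meet at 3, so that is the treewidth.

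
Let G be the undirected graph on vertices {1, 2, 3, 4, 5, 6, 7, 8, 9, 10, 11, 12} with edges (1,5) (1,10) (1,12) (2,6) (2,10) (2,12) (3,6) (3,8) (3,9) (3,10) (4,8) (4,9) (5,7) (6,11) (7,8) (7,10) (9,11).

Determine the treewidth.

3

A width-3 tree decomposition is:
Bags: B1 = {1, 2, 5, 12}  B2 = {1, 2, 5, 10}  B3 = {2, 5, 7, 10}  B4 = {2, 6, 7, 10}  B5 = {3, 6, 7, 10}  B6 = {3, 6, 7, 8}  B7 = {3, 6, 8, 11}  B8 = {3, 8, 9, 11}  B9 = {4, 8, 9, 11}
Tree: B1–B2, B2–B3, B3–B4, B4–B5, B5–B6, B6–B7, B7–B8, B8–B9
Every bag has size at most 4, so the width is 4 − 1 = 3 and tw(G) ≤ 3. For the lower bound: the 4 vertex sets {1,5,12}, {2}, {10}, {3,6,7,8} are disjoint, each induces a connected subgraph, and every pair is joined by at least one edge of G. Contracting each set to a single vertex therefore yields K_{4} as a minor, and since treewidth is minor-monotone, tw(G) ≥ tw(K_{4}) = 3. The upper and lower bounds meet at 3, so that is the treewidth.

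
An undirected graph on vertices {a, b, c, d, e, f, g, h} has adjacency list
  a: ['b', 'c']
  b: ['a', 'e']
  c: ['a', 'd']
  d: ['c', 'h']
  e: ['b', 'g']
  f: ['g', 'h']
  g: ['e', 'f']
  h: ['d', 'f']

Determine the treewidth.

2

A width-2 tree decomposition is:
Bags: B1 = {a, b, e}  B2 = {a, e, g}  B3 = {a, f, g}  B4 = {a, f, h}  B5 = {a, d, h}  B6 = {a, c, d}
Tree: B1–B2, B2–B3, B3–B4, B4–B5, B5–B6
Each bag holds 3 vertices, so the decomposition has width 2, which upper-bounds the treewidth. Since a–b–e–g–f–h–d–c–a is a cycle in G, G is not acyclic. Forests are exactly the graphs of treewidth ≤ 1, so tw(G) ≥ 2. Combining the bounds, tw(G) = 2.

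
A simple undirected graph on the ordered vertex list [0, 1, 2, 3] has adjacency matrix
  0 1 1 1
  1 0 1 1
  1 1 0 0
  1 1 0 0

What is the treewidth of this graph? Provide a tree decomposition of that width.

The largest bag has 3 vertices, giving width 2; this decomposition certifies tw(G) ≤ 2. On the other hand G contains the 3-clique {0, 1, 2}. A clique must lie in a single bag of any decomposition, so no decomposition can have width below 2. Combining the bounds, tw(G) = 2.

Treewidth 2.
One such decomposition:
Bags: B1 = {0, 1, 2}  B2 = {0, 1, 3}
Tree: B1–B2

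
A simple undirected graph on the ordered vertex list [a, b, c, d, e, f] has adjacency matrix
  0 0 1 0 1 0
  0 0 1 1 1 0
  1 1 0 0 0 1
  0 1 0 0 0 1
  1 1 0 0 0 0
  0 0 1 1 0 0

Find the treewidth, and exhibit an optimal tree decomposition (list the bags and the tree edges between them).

Treewidth 2.
Bags: B1 = {c, d, f}  B2 = {b, c, d}  B3 = {a, b, c}  B4 = {a, b, e}
Tree: B1–B2, B2–B3, B3–B4

The largest bag has 3 vertices, giving width 2; this decomposition certifies tw(G) ≤ 2. Since f–d–b–c–f is a cycle in G, G is not acyclic. Forests are exactly the graphs of treewidth ≤ 1, so tw(G) ≥ 2. The upper and lower bounds meet at 2, so that is the treewidth.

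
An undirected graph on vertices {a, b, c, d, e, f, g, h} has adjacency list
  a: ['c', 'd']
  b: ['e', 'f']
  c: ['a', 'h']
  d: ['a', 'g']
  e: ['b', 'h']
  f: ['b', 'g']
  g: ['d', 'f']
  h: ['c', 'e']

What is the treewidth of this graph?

A width-2 tree decomposition is:
Bags: B1 = {a, d, g}  B2 = {a, f, g}  B3 = {a, b, f}  B4 = {a, b, e}  B5 = {a, e, h}  B6 = {a, c, h}
Tree: B1–B2, B2–B3, B3–B4, B4–B5, B5–B6
The largest bag has 3 vertices, giving width 2; this decomposition certifies tw(G) ≤ 2. For the lower bound, G contains the cycle a–d–g–f–b–e–h–c–a, so G is not a forest; only forests have treewidth ≤ 1, hence tw(G) ≥ 2. Therefore the treewidth is 2.

2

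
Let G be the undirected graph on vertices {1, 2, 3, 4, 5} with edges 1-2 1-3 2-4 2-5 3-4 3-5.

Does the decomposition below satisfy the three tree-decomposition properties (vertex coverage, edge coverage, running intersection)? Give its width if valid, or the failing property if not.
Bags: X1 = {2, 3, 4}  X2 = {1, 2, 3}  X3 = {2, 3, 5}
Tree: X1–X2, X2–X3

Yes; width 2.

Vertex coverage: the bags together contain {1, 2, 3, 4, 5}, the full vertex set. Edge coverage: each edge of G has both endpoints in at least one bag. Running intersection: for every vertex, the bags containing it form a connected subtree. All three properties hold, so this is a valid tree decomposition of width max|bag| − 1 = 2, and hence tw(G) ≤ 2.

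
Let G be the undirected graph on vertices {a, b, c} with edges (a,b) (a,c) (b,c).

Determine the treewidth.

A width-2 tree decomposition is:
Bags: B1 = {a, b, c}
Tree: (single bag)
A single bag containing all 3 vertices is trivially a valid decomposition of width 2. Conversely, {a, b, c} is a clique of size 3, and the vertices of any clique must share a bag in every tree decomposition; so some bag has ≥ 3 vertices and tw(G) ≥ 2. The upper and lower bounds meet at 2, so that is the treewidth.

2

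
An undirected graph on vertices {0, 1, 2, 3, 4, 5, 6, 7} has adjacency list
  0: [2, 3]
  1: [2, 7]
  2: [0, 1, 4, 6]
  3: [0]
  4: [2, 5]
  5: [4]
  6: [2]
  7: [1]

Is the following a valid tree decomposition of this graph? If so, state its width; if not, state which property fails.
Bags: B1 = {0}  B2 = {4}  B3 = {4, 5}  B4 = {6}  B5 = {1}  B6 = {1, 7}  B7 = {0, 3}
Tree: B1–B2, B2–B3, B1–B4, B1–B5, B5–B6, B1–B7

A tree decomposition must satisfy three properties: every vertex lies in some bag; for every edge, both endpoints lie together in some bag; and for every vertex, the bags containing it form a connected subtree. Here vertex 2 appears in no bag, so the decomposition is invalid.

No — vertex 2 appears in no bag.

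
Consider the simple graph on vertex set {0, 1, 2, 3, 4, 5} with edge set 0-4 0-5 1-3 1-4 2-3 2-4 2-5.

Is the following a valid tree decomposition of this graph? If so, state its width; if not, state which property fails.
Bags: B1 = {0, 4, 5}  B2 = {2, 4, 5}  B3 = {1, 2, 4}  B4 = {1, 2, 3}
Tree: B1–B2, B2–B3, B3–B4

Yes; width 2.

Vertex coverage: the bags together contain {0, 1, 2, 3, 4, 5}, the full vertex set. Edge coverage: each edge of G has both endpoints in at least one bag. Running intersection: for every vertex, the bags containing it form a connected subtree. All three properties hold, so this is a valid tree decomposition of width max|bag| − 1 = 2, and hence tw(G) ≤ 2.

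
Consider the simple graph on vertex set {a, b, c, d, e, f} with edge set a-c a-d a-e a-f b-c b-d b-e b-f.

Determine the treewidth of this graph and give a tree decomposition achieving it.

Treewidth 2.
One optimal decomposition is:
Bags: B1 = {a, b, f}  B2 = {a, b, c}  B3 = {a, b, d}  B4 = {a, b, e}
Tree: B1–B2, B2–B3, B3–B4

Each bag holds 3 vertices, so the decomposition has width 2, which upper-bounds the treewidth. Since b–f–a–c–b is a cycle in G, G is not acyclic. Forests are exactly the graphs of treewidth ≤ 1, so tw(G) ≥ 2. Combining the bounds, tw(G) = 2.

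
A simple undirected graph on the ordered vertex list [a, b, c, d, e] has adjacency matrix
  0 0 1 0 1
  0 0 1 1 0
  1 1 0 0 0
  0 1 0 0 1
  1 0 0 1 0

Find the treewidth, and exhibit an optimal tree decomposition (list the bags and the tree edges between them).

The largest bag has 3 vertices, giving width 2; this decomposition certifies tw(G) ≤ 2. Since b–d–e–a–c–b is a cycle in G, G is not acyclic. Forests are exactly the graphs of treewidth ≤ 1, so tw(G) ≥ 2. Hence tw(G) = 2 exactly.

Treewidth 2.
One such decomposition:
Bags: B1 = {b, d, e}  B2 = {a, b, e}  B3 = {a, b, c}
Tree: B1–B2, B2–B3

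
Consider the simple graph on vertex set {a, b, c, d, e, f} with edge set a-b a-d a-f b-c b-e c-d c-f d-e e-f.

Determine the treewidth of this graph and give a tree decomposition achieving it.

The largest bag has 4 vertices, giving width 3; this decomposition certifies tw(G) ≤ 3. For the lower bound: the 4 vertex sets {d,e}, {b,c}, {f}, {a} are disjoint, each induces a connected subgraph, and every pair is joined by at least one edge of G. Contracting each set to a single vertex therefore yields K_{4} as a minor, and since treewidth is minor-monotone, tw(G) ≥ tw(K_{4}) = 3. Combining the bounds, tw(G) = 3.

Treewidth 3.
One optimal decomposition is:
Bags: B1 = {b, d, e, f}  B2 = {b, c, d, f}  B3 = {a, b, d, f}
Tree: B1–B2, B2–B3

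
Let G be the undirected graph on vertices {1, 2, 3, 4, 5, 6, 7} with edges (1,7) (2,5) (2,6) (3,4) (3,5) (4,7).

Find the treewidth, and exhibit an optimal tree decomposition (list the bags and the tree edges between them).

Treewidth 1.
One such decomposition:
Bags: B1 = {2, 6}  B2 = {2, 5}  B3 = {3, 5}  B4 = {3, 4}  B5 = {4, 7}  B6 = {1, 7}
Tree: B1–B2, B2–B3, B3–B4, B4–B5, B5–B6

Every bag has size at most 2, so the width is 2 − 1 = 1 and tw(G) ≤ 1. G has an edge, so its treewidth is at least 1. Therefore the treewidth is 1.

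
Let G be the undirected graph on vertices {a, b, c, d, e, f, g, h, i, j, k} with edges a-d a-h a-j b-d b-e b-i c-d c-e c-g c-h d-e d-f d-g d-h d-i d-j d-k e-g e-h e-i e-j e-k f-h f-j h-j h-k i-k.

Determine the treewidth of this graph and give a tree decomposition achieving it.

The largest bag has 4 vertices, giving width 3; this decomposition certifies tw(G) ≤ 3. For the lower bound, the 4 vertices {a, d, h, j} are pairwise adjacent, and any tree decomposition puts a clique entirely inside one bag — forcing width ≥ 3. Hence tw(G) = 3 exactly.

Treewidth 3.
One optimal decomposition is:
Bags: B1 = {d, e, h, j}  B2 = {c, d, e, h}  B3 = {d, e, h, k}  B4 = {d, f, h, j}  B5 = {c, d, e, g}  B6 = {a, d, h, j}  B7 = {d, e, i, k}  B8 = {b, d, e, i}
Tree: B1–B2, B2–B3, B1–B4, B2–B5, B4–B6, B3–B7, B7–B8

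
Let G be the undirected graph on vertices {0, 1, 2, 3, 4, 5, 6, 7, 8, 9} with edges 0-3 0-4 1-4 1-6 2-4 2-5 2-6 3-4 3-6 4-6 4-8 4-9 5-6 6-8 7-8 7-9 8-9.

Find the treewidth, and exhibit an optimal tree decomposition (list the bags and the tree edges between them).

Treewidth 2.
One optimal decomposition is:
Bags: B1 = {3, 4, 6}  B2 = {2, 4, 6}  B3 = {4, 6, 8}  B4 = {2, 5, 6}  B5 = {4, 8, 9}  B6 = {1, 4, 6}  B7 = {0, 3, 4}  B8 = {7, 8, 9}
Tree: B1–B2, B2–B3, B2–B4, B3–B5, B1–B6, B1–B7, B5–B8

Every bag has size at most 3, so the width is 3 − 1 = 2 and tw(G) ≤ 2. For the lower bound, the 3 vertices {0, 3, 4} are pairwise adjacent, and any tree decomposition puts a clique entirely inside one bag — forcing width ≥ 2. Therefore the treewidth is 2.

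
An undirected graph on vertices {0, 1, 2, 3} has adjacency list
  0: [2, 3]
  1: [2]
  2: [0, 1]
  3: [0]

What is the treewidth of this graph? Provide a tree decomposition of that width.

Treewidth 1.
Bags: B1 = {0, 2}  B2 = {0, 3}  B3 = {1, 2}
Tree: B1–B2, B1–B3

Each bag holds 2 vertices, so the decomposition has width 1, which upper-bounds the treewidth. Any graph with an edge has treewidth ≥ 1, and G has the edge 0–2. Combining the bounds, tw(G) = 1.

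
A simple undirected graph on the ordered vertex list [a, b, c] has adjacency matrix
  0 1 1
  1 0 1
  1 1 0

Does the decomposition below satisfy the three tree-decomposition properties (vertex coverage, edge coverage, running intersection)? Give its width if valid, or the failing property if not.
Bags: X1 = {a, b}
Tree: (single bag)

No — vertex c appears in no bag.

A tree decomposition must satisfy three properties: every vertex lies in some bag; for every edge, both endpoints lie together in some bag; and for every vertex, the bags containing it form a connected subtree. Here vertex c appears in no bag, so the decomposition is invalid.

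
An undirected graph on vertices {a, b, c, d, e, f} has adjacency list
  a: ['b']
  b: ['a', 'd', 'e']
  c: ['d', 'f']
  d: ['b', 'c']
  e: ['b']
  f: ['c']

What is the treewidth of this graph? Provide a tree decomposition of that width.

Treewidth 1.
One optimal decomposition is:
Bags: B1 = {a, b}  B2 = {b, d}  B3 = {b, e}  B4 = {c, d}  B5 = {c, f}
Tree: B1–B2, B2–B3, B2–B4, B4–B5

Every bag has size at most 2, so the width is 2 − 1 = 1 and tw(G) ≤ 1. G has an edge, so its treewidth is at least 1. Hence tw(G) = 1 exactly.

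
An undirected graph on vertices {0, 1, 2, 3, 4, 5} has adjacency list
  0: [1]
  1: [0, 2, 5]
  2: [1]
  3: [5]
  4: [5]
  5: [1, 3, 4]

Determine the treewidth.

A width-1 tree decomposition is:
Bags: B1 = {1, 5}  B2 = {3, 5}  B3 = {1, 2}  B4 = {4, 5}  B5 = {0, 1}
Tree: B1–B2, B1–B3, B2–B4, B3–B5
The largest bag has 2 vertices, giving width 1; this decomposition certifies tw(G) ≤ 1. G has an edge, so its treewidth is at least 1. The upper and lower bounds meet at 1, so that is the treewidth.

1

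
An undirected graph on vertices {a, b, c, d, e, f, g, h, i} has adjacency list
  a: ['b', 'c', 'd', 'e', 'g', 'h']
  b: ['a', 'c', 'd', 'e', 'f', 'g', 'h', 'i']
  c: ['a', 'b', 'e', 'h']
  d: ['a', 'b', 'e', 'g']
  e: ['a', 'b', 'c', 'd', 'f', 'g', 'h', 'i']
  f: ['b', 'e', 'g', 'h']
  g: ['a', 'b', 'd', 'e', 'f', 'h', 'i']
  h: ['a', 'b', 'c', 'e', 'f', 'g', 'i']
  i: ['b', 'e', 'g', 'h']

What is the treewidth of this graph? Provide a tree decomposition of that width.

Treewidth 4.
One optimal decomposition is:
Bags: B1 = {a, b, e, g, h}  B2 = {a, b, d, e, g}  B3 = {b, e, f, g, h}  B4 = {a, b, c, e, h}  B5 = {b, e, g, h, i}
Tree: B1–B2, B1–B3, B1–B4, B1–B5

The largest bag has 5 vertices, giving width 4; this decomposition certifies tw(G) ≤ 4. For the lower bound, the 5 vertices {a, b, d, e, g} are pairwise adjacent, and any tree decomposition puts a clique entirely inside one bag — forcing width ≥ 4. Hence tw(G) = 4 exactly.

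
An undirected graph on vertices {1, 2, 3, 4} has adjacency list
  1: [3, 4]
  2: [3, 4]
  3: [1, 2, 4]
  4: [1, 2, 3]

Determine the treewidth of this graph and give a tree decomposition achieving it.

Each bag holds 3 vertices, so the decomposition has width 2, which upper-bounds the treewidth. On the other hand G contains the 3-clique {1, 3, 4}. A clique must lie in a single bag of any decomposition, so no decomposition can have width below 2. The upper and lower bounds meet at 2, so that is the treewidth.

Treewidth 2.
One such decomposition:
Bags: B1 = {2, 3, 4}  B2 = {1, 3, 4}
Tree: B1–B2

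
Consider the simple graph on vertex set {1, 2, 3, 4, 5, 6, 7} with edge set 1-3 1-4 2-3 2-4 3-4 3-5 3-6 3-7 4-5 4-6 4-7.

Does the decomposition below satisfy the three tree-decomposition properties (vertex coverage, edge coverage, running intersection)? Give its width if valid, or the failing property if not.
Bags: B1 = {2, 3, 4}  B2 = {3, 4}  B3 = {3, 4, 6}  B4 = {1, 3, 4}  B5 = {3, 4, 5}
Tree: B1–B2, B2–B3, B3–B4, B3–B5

A tree decomposition must satisfy three properties: every vertex lies in some bag; for every edge, both endpoints lie together in some bag; and for every vertex, the bags containing it form a connected subtree. Here vertex 7 appears in no bag, so the decomposition is invalid.

No — vertex 7 appears in no bag.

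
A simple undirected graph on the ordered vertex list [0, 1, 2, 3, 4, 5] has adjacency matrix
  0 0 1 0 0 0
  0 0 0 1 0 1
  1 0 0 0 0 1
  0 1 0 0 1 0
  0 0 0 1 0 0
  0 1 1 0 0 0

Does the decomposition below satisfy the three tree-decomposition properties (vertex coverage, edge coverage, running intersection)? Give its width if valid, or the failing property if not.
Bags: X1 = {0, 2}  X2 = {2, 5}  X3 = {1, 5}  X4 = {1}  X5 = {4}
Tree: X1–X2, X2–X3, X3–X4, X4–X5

A tree decomposition must satisfy three properties: every vertex lies in some bag; for every edge, both endpoints lie together in some bag; and for every vertex, the bags containing it form a connected subtree. Here vertex 3 appears in no bag, so the decomposition is invalid.

No — vertex 3 appears in no bag.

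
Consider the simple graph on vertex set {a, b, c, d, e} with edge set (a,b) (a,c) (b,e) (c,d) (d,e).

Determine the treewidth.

2

A width-2 tree decomposition is:
Bags: B1 = {b, d, e}  B2 = {b, c, d}  B3 = {a, b, c}
Tree: B1–B2, B2–B3
Each bag holds 3 vertices, so the decomposition has width 2, which upper-bounds the treewidth. The edges b–e–d–c–a–b form a cycle, so G is not a tree and its treewidth is at least 2. Hence tw(G) = 2 exactly.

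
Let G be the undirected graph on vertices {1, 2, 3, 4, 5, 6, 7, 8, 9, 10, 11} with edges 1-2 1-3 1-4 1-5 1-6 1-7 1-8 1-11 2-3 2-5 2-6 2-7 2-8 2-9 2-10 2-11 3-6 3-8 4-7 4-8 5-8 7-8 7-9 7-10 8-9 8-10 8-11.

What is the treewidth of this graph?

3

A width-3 tree decomposition is:
Bags: B1 = {2, 7, 8, 9}  B2 = {1, 2, 7, 8}  B3 = {1, 2, 3, 8}  B4 = {1, 4, 7, 8}  B5 = {1, 2, 3, 6}  B6 = {1, 2, 8, 11}  B7 = {1, 2, 5, 8}  B8 = {2, 7, 8, 10}
Tree: B1–B2, B2–B3, B2–B4, B3–B5, B2–B6, B3–B7, B2–B8
Each bag holds 4 vertices, so the decomposition has width 3, which upper-bounds the treewidth. On the other hand G contains the 4-clique {1, 2, 3, 8}. A clique must lie in a single bag of any decomposition, so no decomposition can have width below 3. The upper and lower bounds meet at 3, so that is the treewidth.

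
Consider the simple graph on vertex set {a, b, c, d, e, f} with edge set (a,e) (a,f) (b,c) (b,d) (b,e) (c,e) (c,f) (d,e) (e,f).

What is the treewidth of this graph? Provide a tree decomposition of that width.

Each bag holds 3 vertices, so the decomposition has width 2, which upper-bounds the treewidth. On the other hand G contains the 3-clique {b, d, e}. A clique must lie in a single bag of any decomposition, so no decomposition can have width below 2. Combining the bounds, tw(G) = 2.

Treewidth 2.
Bags: B1 = {c, e, f}  B2 = {a, e, f}  B3 = {b, c, e}  B4 = {b, d, e}
Tree: B1–B2, B1–B3, B3–B4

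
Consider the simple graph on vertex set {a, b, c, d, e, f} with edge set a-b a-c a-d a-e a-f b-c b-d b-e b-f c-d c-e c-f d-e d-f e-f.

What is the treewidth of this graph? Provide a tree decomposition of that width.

Treewidth 5.
Bags: B1 = {a, b, c, d, e, f}
Tree: (single bag)

A single bag containing all 6 vertices is trivially a valid decomposition of width 5. On the other hand G contains the 6-clique {a, b, c, d, e, f}. A clique must lie in a single bag of any decomposition, so no decomposition can have width below 5. Hence tw(G) = 5 exactly.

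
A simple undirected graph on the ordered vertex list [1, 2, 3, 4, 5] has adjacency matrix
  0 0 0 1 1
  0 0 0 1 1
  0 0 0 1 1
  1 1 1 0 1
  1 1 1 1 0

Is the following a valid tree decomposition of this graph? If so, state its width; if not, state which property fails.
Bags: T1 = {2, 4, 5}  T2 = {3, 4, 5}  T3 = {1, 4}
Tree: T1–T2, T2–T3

No — edge (5,1) lies in no bag.

A tree decomposition must satisfy three properties: every vertex lies in some bag; for every edge, both endpoints lie together in some bag; and for every vertex, the bags containing it form a connected subtree. Here edge (5,1) lies in no bag, so the decomposition is invalid.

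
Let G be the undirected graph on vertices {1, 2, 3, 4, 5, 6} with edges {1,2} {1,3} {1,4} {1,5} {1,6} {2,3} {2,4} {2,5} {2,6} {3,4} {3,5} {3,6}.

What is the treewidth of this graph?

3

A width-3 tree decomposition is:
Bags: B1 = {1, 2, 3, 5}  B2 = {1, 2, 3, 6}  B3 = {1, 2, 3, 4}
Tree: B1–B2, B2–B3
The largest bag has 4 vertices, giving width 3; this decomposition certifies tw(G) ≤ 3. For the lower bound, the 4 vertices {1, 2, 3, 4} are pairwise adjacent, and any tree decomposition puts a clique entirely inside one bag — forcing width ≥ 3. Therefore the treewidth is 3.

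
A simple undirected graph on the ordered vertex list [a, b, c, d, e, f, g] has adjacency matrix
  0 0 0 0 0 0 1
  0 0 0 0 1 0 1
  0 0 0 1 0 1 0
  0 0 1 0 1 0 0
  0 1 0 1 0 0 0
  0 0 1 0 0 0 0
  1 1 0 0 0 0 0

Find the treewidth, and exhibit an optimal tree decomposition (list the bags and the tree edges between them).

Each bag holds 2 vertices, so the decomposition has width 1, which upper-bounds the treewidth. G has an edge, so its treewidth is at least 1. Combining the bounds, tw(G) = 1.

Treewidth 1.
One such decomposition:
Bags: B1 = {a, g}  B2 = {b, g}  B3 = {b, e}  B4 = {d, e}  B5 = {c, d}  B6 = {c, f}
Tree: B1–B2, B2–B3, B3–B4, B4–B5, B5–B6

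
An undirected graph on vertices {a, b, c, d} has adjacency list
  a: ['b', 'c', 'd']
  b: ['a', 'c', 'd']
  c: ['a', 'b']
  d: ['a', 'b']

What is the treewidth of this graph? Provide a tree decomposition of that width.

Treewidth 2.
One such decomposition:
Bags: B1 = {a, b, c}  B2 = {a, b, d}
Tree: B1–B2

Every bag has size at most 3, so the width is 3 − 1 = 2 and tw(G) ≤ 2. Conversely, {a, b, d} is a clique of size 3, and the vertices of any clique must share a bag in every tree decomposition; so some bag has ≥ 3 vertices and tw(G) ≥ 2. Combining the bounds, tw(G) = 2.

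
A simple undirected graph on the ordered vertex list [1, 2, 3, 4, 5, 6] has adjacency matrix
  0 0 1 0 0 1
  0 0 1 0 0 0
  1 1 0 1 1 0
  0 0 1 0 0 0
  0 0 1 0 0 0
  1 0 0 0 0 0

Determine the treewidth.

A width-1 tree decomposition is:
Bags: B1 = {1, 3}  B2 = {3, 4}  B3 = {3, 5}  B4 = {1, 6}  B5 = {2, 3}
Tree: B1–B2, B2–B3, B1–B4, B1–B5
Each bag holds 2 vertices, so the decomposition has width 1, which upper-bounds the treewidth. Since G has at least one edge (e.g. 1–3), it is not an edgeless graph, so tw(G) ≥ 1. Hence tw(G) = 1 exactly.

1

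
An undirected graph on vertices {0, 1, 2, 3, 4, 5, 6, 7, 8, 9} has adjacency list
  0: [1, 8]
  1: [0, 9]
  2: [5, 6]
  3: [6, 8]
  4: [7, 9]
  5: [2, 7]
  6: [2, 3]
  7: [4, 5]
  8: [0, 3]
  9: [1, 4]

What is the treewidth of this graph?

2

A width-2 tree decomposition is:
Bags: B1 = {0, 1, 8}  B2 = {1, 3, 8}  B3 = {1, 3, 6}  B4 = {1, 2, 6}  B5 = {1, 2, 5}  B6 = {1, 5, 7}  B7 = {1, 4, 7}  B8 = {1, 4, 9}
Tree: B1–B2, B2–B3, B3–B4, B4–B5, B5–B6, B6–B7, B7–B8
Every bag has size at most 3, so the width is 3 − 1 = 2 and tw(G) ≤ 2. The edges 1–0–8–3–6–2–5–7–4–9–1 form a cycle, so G is not a tree and its treewidth is at least 2. Therefore the treewidth is 2.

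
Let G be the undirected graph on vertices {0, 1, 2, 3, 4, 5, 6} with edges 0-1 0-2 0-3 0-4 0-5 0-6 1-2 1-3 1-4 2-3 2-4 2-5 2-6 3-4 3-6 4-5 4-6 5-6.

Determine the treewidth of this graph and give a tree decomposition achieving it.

Treewidth 4.
One such decomposition:
Bags: B1 = {0, 2, 4, 5, 6}  B2 = {0, 2, 3, 4, 6}  B3 = {0, 1, 2, 3, 4}
Tree: B1–B2, B2–B3

The largest bag has 5 vertices, giving width 4; this decomposition certifies tw(G) ≤ 4. Conversely, {0, 1, 2, 3, 4} is a clique of size 5, and the vertices of any clique must share a bag in every tree decomposition; so some bag has ≥ 5 vertices and tw(G) ≥ 4. Therefore the treewidth is 4.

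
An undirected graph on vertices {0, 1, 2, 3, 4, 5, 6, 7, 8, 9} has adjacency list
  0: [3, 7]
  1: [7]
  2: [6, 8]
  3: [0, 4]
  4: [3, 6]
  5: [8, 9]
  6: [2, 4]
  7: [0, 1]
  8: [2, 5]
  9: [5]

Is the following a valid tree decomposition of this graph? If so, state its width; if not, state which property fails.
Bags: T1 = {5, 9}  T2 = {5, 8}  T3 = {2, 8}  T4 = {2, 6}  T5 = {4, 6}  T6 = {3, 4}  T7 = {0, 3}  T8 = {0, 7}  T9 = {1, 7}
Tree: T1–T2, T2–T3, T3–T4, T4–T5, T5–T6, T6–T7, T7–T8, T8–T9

Yes; width 1.

Every vertex of G appears in some bag (union = {0, 1, 2, 3, 4, 5, 6, 7, 8, 9}); every edge is covered by a bag; and for each vertex v the set of bags containing v is connected in the bag tree. The decomposition is therefore valid. The largest bag has 2 vertices, so the width is 1.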